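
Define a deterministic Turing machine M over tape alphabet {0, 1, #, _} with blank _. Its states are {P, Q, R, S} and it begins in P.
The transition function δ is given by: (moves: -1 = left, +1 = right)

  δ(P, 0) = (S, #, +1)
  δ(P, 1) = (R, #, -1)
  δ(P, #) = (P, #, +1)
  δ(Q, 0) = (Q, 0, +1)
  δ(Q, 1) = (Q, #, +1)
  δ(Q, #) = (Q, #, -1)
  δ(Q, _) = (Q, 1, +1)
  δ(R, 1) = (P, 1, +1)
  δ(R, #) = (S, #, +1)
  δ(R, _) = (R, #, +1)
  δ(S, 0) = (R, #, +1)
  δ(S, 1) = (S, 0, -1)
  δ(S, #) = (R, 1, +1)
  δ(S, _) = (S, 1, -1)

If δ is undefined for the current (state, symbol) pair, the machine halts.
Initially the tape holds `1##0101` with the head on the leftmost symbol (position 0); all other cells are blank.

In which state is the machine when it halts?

state=P head=0 tape=_[1]##0101   (P,1)→(R,#,-1)
state=R head=-1 tape=[_]###0101   (R,_)→(R,#,+1)
state=R head=0 tape=#[#]##0101   (R,#)→(S,#,+1)
state=S head=1 tape=##[#]#0101   (S,#)→(R,1,+1)
state=R head=2 tape=##1[#]0101   (R,#)→(S,#,+1)
state=S head=3 tape=##1#[0]101   (S,0)→(R,#,+1)
state=R head=4 tape=##1##[1]01   (R,1)→(P,1,+1)
state=P head=5 tape=##1##1[0]1   (P,0)→(S,#,+1)
state=S head=6 tape=##1##1#[1]   (S,1)→(S,0,-1)
state=S head=5 tape=##1##1[#]0   (S,#)→(R,1,+1)
state=R head=6 tape=##1##11[0]
No transition is defined for (R, 0); M halts in state R.

R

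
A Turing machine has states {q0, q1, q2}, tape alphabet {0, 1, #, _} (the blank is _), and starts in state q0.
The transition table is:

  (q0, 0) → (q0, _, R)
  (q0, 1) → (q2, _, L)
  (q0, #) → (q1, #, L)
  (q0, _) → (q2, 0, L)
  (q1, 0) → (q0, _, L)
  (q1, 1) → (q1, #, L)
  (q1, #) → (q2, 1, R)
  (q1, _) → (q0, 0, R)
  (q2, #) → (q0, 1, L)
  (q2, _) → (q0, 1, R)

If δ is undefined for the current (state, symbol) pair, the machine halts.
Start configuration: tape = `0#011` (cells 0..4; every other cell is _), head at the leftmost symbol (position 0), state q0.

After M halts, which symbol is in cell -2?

1

q0 | __[0]#011   read 0 → write _, move R, go to q0
q0 | ___[#]011   read # → write #, move L, go to q1
q1 | __[_]#011   read _ → write 0, move R, go to q0
q0 | __0[#]011   read # → write #, move L, go to q1
q1 | __[0]#011   read 0 → write _, move L, go to q0
q0 | _[_]_#011   read _ → write 0, move L, go to q2
q2 | [_]0_#011   read _ → write 1, move R, go to q0
q0 | 1[0]_#011   read 0 → write _, move R, go to q0
q0 | 1_[_]#011   read _ → write 0, move L, go to q2
q2 | 1[_]0#011   read _ → write 1, move R, go to q0
q0 | 11[0]#011   read 0 → write _, move R, go to q0
q0 | 11_[#]011   read # → write #, move L, go to q1
q1 | 11[_]#011   read _ → write 0, move R, go to q0
q0 | 110[#]011   read # → write #, move L, go to q1
q1 | 11[0]#011   read 0 → write _, move L, go to q0
q0 | 1[1]_#011   read 1 → write _, move L, go to q2
q2 | [1]__#011
Cell -2 holds 1 when M halts.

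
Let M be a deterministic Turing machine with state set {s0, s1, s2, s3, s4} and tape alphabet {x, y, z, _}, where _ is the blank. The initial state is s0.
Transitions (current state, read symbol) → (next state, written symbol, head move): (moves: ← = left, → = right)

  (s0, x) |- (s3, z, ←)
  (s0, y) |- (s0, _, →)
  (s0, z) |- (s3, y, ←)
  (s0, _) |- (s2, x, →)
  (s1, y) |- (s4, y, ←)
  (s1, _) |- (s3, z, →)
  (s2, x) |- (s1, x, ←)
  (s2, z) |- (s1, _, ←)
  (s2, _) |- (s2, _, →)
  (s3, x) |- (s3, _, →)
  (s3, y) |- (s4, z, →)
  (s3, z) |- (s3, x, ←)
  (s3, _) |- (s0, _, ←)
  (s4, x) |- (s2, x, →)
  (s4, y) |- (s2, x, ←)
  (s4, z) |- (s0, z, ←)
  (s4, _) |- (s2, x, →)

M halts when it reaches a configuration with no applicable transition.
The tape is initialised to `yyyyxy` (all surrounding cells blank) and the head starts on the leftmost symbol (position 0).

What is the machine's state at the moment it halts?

state=s0 head=0 tape=[y]yyyxy   (s0,y)→(s0,_,→)
state=s0 head=1 tape=_[y]yyxy   (s0,y)→(s0,_,→)
state=s0 head=2 tape=__[y]yxy   (s0,y)→(s0,_,→)
state=s0 head=3 tape=___[y]xy   (s0,y)→(s0,_,→)
state=s0 head=4 tape=____[x]y   (s0,x)→(s3,z,←)
state=s3 head=3 tape=___[_]zy   (s3,_)→(s0,_,←)
state=s0 head=2 tape=__[_]_zy   (s0,_)→(s2,x,→)
state=s2 head=3 tape=__x[_]zy   (s2,_)→(s2,_,→)
state=s2 head=4 tape=__x_[z]y   (s2,z)→(s1,_,←)
state=s1 head=3 tape=__x[_]_y   (s1,_)→(s3,z,→)
state=s3 head=4 tape=__xz[_]y   (s3,_)→(s0,_,←)
state=s0 head=3 tape=__x[z]_y   (s0,z)→(s3,y,←)
state=s3 head=2 tape=__[x]y_y   (s3,x)→(s3,_,→)
state=s3 head=3 tape=___[y]_y   (s3,y)→(s4,z,→)
state=s4 head=4 tape=___z[_]y   (s4,_)→(s2,x,→)
state=s2 head=5 tape=___zx[y]
No transition is defined for (s2, y); M halts in state s2.

s2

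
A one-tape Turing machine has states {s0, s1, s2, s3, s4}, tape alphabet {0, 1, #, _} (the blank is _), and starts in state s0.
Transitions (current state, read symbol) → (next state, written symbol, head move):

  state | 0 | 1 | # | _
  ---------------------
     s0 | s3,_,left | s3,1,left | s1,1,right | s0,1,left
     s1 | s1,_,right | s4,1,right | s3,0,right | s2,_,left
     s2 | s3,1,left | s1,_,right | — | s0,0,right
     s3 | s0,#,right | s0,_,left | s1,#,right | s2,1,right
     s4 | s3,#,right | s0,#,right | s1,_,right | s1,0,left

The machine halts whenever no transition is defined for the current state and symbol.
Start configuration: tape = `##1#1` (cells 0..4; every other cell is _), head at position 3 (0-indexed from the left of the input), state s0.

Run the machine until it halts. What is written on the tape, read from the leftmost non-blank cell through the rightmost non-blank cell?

#_11__1_1

s0 | ##1[#]1____   read # → write 1, move right, go to s1
s1 | ##11[1]____   read 1 → write 1, move right, go to s4
s4 | ##111[_]___   read _ → write 0, move left, go to s1
s1 | ##11[1]0___   read 1 → write 1, move right, go to s4
s4 | ##111[0]___   read 0 → write #, move right, go to s3
s3 | ##111#[_]__   read _ → write 1, move right, go to s2
s2 | ##111#1[_]_   read _ → write 0, move right, go to s0
s0 | ##111#10[_]   read _ → write 1, move left, go to s0
s0 | ##111#1[0]1   read 0 → write _, move left, go to s3
s3 | ##111#[1]_1   read 1 → write _, move left, go to s0
s0 | ##111[#]__1   read # → write 1, move right, go to s1
s1 | ##1111[_]_1   read _ → write _, move left, go to s2
s2 | ##111[1]__1   read 1 → write _, move right, go to s1
s1 | ##111_[_]_1   read _ → write _, move left, go to s2
s2 | ##111[_]__1   read _ → write 0, move right, go to s0
s0 | ##1110[_]_1   read _ → write 1, move left, go to s0
s0 | ##111[0]1_1   read 0 → write _, move left, go to s3
s3 | ##11[1]_1_1   read 1 → write _, move left, go to s0
s0 | ##1[1]__1_1   read 1 → write 1, move left, go to s3
s3 | ##[1]1__1_1   read 1 → write _, move left, go to s0
s0 | #[#]_1__1_1   read # → write 1, move right, go to s1
s1 | #1[_]1__1_1   read _ → write _, move left, go to s2
s2 | #[1]_1__1_1   read 1 → write _, move right, go to s1
s1 | #_[_]1__1_1   read _ → write _, move left, go to s2
s2 | #[_]_1__1_1   read _ → write 0, move right, go to s0
s0 | #0[_]1__1_1   read _ → write 1, move left, go to s0
s0 | #[0]11__1_1   read 0 → write _, move left, go to s3
s3 | [#]_11__1_1   read # → write #, move right, go to s1
s1 | #[_]11__1_1   read _ → write _, move left, go to s2
s2 | [#]_11__1_1
The non-blank tape span at halt is #_11__1_1.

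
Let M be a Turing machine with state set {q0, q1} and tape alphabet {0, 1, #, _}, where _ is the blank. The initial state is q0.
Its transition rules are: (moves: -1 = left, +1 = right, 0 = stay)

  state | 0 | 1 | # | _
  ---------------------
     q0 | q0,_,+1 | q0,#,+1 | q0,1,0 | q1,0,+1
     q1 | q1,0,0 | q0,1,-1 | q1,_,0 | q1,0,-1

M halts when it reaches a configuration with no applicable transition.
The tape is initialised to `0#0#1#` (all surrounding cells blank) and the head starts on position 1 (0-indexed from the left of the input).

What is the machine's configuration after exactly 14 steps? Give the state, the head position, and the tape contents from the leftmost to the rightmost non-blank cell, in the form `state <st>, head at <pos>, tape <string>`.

state q1, head at 6, tape 0#_###00

q0 | 0[#]0#1#__   read # → write 1, move 0, go to q0
q0 | 0[1]0#1#__   read 1 → write #, move +1, go to q0
q0 | 0#[0]#1#__   read 0 → write _, move +1, go to q0
q0 | 0#_[#]1#__   read # → write 1, move 0, go to q0
q0 | 0#_[1]1#__   read 1 → write #, move +1, go to q0
q0 | 0#_#[1]#__   read 1 → write #, move +1, go to q0
q0 | 0#_##[#]__   read # → write 1, move 0, go to q0
q0 | 0#_##[1]__   read 1 → write #, move +1, go to q0
q0 | 0#_###[_]_   read _ → write 0, move +1, go to q1
q1 | 0#_###0[_]   read _ → write 0, move -1, go to q1
q1 | 0#_###[0]0   read 0 → write 0, move 0, go to q1
q1 | 0#_###[0]0   read 0 → write 0, move 0, go to q1
q1 | 0#_###[0]0   read 0 → write 0, move 0, go to q1
q1 | 0#_###[0]0   read 0 → write 0, move 0, go to q1
q1 | 0#_###[0]0
After 14 steps: state q1, head at 6, tape 0#_###00.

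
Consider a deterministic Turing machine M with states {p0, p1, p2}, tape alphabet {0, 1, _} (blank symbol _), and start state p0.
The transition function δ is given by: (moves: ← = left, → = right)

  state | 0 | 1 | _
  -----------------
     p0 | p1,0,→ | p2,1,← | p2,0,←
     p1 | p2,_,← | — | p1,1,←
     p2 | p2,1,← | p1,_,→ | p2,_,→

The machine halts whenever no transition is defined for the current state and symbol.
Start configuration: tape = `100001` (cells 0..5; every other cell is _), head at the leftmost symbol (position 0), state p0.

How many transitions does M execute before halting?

p0 | _[1]00001   read 1 → write 1, move ←, go to p2
p2 | [_]100001   read _ → write _, move →, go to p2
p2 | _[1]00001   read 1 → write _, move →, go to p1
p1 | __[0]0001   read 0 → write _, move ←, go to p2
p2 | _[_]_0001   read _ → write _, move →, go to p2
p2 | __[_]0001   read _ → write _, move →, go to p2
p2 | ___[0]001   read 0 → write 1, move ←, go to p2
p2 | __[_]1001   read _ → write _, move →, go to p2
p2 | ___[1]001   read 1 → write _, move →, go to p1
p1 | ____[0]01   read 0 → write _, move ←, go to p2
p2 | ___[_]_01   read _ → write _, move →, go to p2
p2 | ____[_]01   read _ → write _, move →, go to p2
p2 | _____[0]1   read 0 → write 1, move ←, go to p2
p2 | ____[_]11   read _ → write _, move →, go to p2
p2 | _____[1]1   read 1 → write _, move →, go to p1
p1 | ______[1]
M halts after 15 transitions.

15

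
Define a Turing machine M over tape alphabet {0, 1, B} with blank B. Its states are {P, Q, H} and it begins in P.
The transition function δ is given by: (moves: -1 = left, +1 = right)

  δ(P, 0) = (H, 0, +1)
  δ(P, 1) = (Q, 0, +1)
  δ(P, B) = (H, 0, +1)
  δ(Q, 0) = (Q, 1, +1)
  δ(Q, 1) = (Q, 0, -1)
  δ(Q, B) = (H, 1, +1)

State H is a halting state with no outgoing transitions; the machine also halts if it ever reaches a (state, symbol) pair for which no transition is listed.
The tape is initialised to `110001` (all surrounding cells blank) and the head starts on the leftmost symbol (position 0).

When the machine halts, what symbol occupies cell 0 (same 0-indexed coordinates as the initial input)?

0

state=P head=0 tape=B[1]10001   (P,1)→(Q,0,+1)
state=Q head=1 tape=B0[1]0001   (Q,1)→(Q,0,-1)
state=Q head=0 tape=B[0]00001   (Q,0)→(Q,1,+1)
state=Q head=1 tape=B1[0]0001   (Q,0)→(Q,1,+1)
state=Q head=2 tape=B11[0]001   (Q,0)→(Q,1,+1)
state=Q head=3 tape=B111[0]01   (Q,0)→(Q,1,+1)
state=Q head=4 tape=B1111[0]1   (Q,0)→(Q,1,+1)
state=Q head=5 tape=B11111[1]   (Q,1)→(Q,0,-1)
state=Q head=4 tape=B1111[1]0   (Q,1)→(Q,0,-1)
state=Q head=3 tape=B111[1]00   (Q,1)→(Q,0,-1)
state=Q head=2 tape=B11[1]000   (Q,1)→(Q,0,-1)
state=Q head=1 tape=B1[1]0000   (Q,1)→(Q,0,-1)
state=Q head=0 tape=B[1]00000   (Q,1)→(Q,0,-1)
state=Q head=-1 tape=[B]000000   (Q,B)→(H,1,+1)
state=H head=0 tape=1[0]00000
Cell 0 holds 0 when M halts.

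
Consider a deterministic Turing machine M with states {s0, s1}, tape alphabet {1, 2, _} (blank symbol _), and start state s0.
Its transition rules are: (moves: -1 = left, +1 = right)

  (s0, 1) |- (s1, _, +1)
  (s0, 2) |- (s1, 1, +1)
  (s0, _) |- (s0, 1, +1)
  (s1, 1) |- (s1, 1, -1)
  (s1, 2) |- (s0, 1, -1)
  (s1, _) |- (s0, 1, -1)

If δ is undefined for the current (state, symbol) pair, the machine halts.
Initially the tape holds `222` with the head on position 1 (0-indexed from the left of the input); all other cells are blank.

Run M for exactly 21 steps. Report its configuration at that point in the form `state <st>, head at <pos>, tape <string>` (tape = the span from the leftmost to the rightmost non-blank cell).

state s1, head at -2, tape 11111

s0 | ___2[2]2   read 2 → write 1, move +1, go to s1
s1 | ___21[2]   read 2 → write 1, move -1, go to s0
s0 | ___2[1]1   read 1 → write _, move +1, go to s1
s1 | ___2_[1]   read 1 → write 1, move -1, go to s1
s1 | ___2[_]1   read _ → write 1, move -1, go to s0
s0 | ___[2]11   read 2 → write 1, move +1, go to s1
s1 | ___1[1]1   read 1 → write 1, move -1, go to s1
s1 | ___[1]11   read 1 → write 1, move -1, go to s1
s1 | __[_]111   read _ → write 1, move -1, go to s0
s0 | _[_]1111   read _ → write 1, move +1, go to s0
s0 | _1[1]111   read 1 → write _, move +1, go to s1
s1 | _1_[1]11   read 1 → write 1, move -1, go to s1
s1 | _1[_]111   read _ → write 1, move -1, go to s0
s0 | _[1]1111   read 1 → write _, move +1, go to s1
s1 | __[1]111   read 1 → write 1, move -1, go to s1
s1 | _[_]1111   read _ → write 1, move -1, go to s0
s0 | [_]11111   read _ → write 1, move +1, go to s0
s0 | 1[1]1111   read 1 → write _, move +1, go to s1
s1 | 1_[1]111   read 1 → write 1, move -1, go to s1
s1 | 1[_]1111   read _ → write 1, move -1, go to s0
s0 | [1]11111   read 1 → write _, move +1, go to s1
s1 | _[1]1111
After 21 steps: state s1, head at -2, tape 11111.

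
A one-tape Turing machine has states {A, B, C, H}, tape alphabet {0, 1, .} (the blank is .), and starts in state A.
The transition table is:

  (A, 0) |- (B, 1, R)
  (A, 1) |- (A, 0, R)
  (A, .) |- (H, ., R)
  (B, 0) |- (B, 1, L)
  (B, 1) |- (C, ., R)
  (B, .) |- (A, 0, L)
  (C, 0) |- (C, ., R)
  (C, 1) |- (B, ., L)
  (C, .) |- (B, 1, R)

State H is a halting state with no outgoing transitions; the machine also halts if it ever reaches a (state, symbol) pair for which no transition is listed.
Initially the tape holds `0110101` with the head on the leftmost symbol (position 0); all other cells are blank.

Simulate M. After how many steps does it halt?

24

state=A head=0 tape=.[0]110101   (A,0)→(B,1,R)
state=B head=1 tape=.1[1]10101   (B,1)→(C,.,R)
state=C head=2 tape=.1.[1]0101   (C,1)→(B,.,L)
state=B head=1 tape=.1[.].0101   (B,.)→(A,0,L)
state=A head=0 tape=.[1]0.0101   (A,1)→(A,0,R)
state=A head=1 tape=.0[0].0101   (A,0)→(B,1,R)
state=B head=2 tape=.01[.]0101   (B,.)→(A,0,L)
state=A head=1 tape=.0[1]00101   (A,1)→(A,0,R)
state=A head=2 tape=.00[0]0101   (A,0)→(B,1,R)
state=B head=3 tape=.001[0]101   (B,0)→(B,1,L)
state=B head=2 tape=.00[1]1101   (B,1)→(C,.,R)
state=C head=3 tape=.00.[1]101   (C,1)→(B,.,L)
state=B head=2 tape=.00[.].101   (B,.)→(A,0,L)
state=A head=1 tape=.0[0]0.101   (A,0)→(B,1,R)
state=B head=2 tape=.01[0].101   (B,0)→(B,1,L)
state=B head=1 tape=.0[1]1.101   (B,1)→(C,.,R)
state=C head=2 tape=.0.[1].101   (C,1)→(B,.,L)
state=B head=1 tape=.0[.]..101   (B,.)→(A,0,L)
state=A head=0 tape=.[0]0..101   (A,0)→(B,1,R)
state=B head=1 tape=.1[0]..101   (B,0)→(B,1,L)
state=B head=0 tape=.[1]1..101   (B,1)→(C,.,R)
state=C head=1 tape=..[1]..101   (C,1)→(B,.,L)
state=B head=0 tape=.[.]...101   (B,.)→(A,0,L)
state=A head=-1 tape=[.]0...101   (A,.)→(H,.,R)
state=H head=0 tape=.[0]...101
M halts after 24 transitions.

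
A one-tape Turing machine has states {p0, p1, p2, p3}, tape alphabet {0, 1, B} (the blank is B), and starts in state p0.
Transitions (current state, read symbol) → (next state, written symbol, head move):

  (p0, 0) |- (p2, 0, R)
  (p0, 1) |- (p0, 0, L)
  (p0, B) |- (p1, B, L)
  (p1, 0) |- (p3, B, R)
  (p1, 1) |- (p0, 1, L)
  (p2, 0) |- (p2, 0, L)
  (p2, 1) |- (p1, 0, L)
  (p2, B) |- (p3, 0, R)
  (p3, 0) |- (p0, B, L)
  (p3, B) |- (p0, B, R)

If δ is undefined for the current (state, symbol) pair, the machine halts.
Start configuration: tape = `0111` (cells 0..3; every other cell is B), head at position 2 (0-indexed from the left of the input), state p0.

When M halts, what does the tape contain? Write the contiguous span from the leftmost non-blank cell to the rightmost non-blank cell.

00001

state=p0 head=2 tape=B01[1]1   (p0,1)→(p0,0,L)
state=p0 head=1 tape=B0[1]01   (p0,1)→(p0,0,L)
state=p0 head=0 tape=B[0]001   (p0,0)→(p2,0,R)
state=p2 head=1 tape=B0[0]01   (p2,0)→(p2,0,L)
state=p2 head=0 tape=B[0]001   (p2,0)→(p2,0,L)
state=p2 head=-1 tape=[B]0001   (p2,B)→(p3,0,R)
state=p3 head=0 tape=0[0]001   (p3,0)→(p0,B,L)
state=p0 head=-1 tape=[0]B001   (p0,0)→(p2,0,R)
state=p2 head=0 tape=0[B]001   (p2,B)→(p3,0,R)
state=p3 head=1 tape=00[0]01   (p3,0)→(p0,B,L)
state=p0 head=0 tape=0[0]B01   (p0,0)→(p2,0,R)
state=p2 head=1 tape=00[B]01   (p2,B)→(p3,0,R)
state=p3 head=2 tape=000[0]1   (p3,0)→(p0,B,L)
state=p0 head=1 tape=00[0]B1   (p0,0)→(p2,0,R)
state=p2 head=2 tape=000[B]1   (p2,B)→(p3,0,R)
state=p3 head=3 tape=0000[1]
The non-blank tape span at halt is 00001.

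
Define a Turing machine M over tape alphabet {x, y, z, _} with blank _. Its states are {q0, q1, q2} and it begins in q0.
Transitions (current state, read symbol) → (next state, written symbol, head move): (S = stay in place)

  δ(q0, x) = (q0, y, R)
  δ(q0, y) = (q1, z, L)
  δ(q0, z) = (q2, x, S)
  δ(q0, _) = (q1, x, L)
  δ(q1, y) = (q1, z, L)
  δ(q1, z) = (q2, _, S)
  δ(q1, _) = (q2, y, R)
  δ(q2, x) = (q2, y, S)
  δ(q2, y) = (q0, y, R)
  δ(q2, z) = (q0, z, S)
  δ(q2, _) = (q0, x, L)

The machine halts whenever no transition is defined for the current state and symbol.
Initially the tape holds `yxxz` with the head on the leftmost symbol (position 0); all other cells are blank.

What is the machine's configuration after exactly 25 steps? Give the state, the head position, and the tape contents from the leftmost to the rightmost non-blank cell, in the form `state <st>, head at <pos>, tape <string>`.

state=q0 head=0 tape=__[y]xxz_   (q0,y)→(q1,z,L)
state=q1 head=-1 tape=_[_]zxxz_   (q1,_)→(q2,y,R)
state=q2 head=0 tape=_y[z]xxz_   (q2,z)→(q0,z,S)
state=q0 head=0 tape=_y[z]xxz_   (q0,z)→(q2,x,S)
state=q2 head=0 tape=_y[x]xxz_   (q2,x)→(q2,y,S)
state=q2 head=0 tape=_y[y]xxz_   (q2,y)→(q0,y,R)
state=q0 head=1 tape=_yy[x]xz_   (q0,x)→(q0,y,R)
state=q0 head=2 tape=_yyy[x]z_   (q0,x)→(q0,y,R)
state=q0 head=3 tape=_yyyy[z]_   (q0,z)→(q2,x,S)
state=q2 head=3 tape=_yyyy[x]_   (q2,x)→(q2,y,S)
state=q2 head=3 tape=_yyyy[y]_   (q2,y)→(q0,y,R)
state=q0 head=4 tape=_yyyyy[_]   (q0,_)→(q1,x,L)
state=q1 head=3 tape=_yyyy[y]x   (q1,y)→(q1,z,L)
state=q1 head=2 tape=_yyy[y]zx   (q1,y)→(q1,z,L)
state=q1 head=1 tape=_yy[y]zzx   (q1,y)→(q1,z,L)
state=q1 head=0 tape=_y[y]zzzx   (q1,y)→(q1,z,L)
state=q1 head=-1 tape=_[y]zzzzx   (q1,y)→(q1,z,L)
state=q1 head=-2 tape=[_]zzzzzx   (q1,_)→(q2,y,R)
state=q2 head=-1 tape=y[z]zzzzx   (q2,z)→(q0,z,S)
state=q0 head=-1 tape=y[z]zzzzx   (q0,z)→(q2,x,S)
state=q2 head=-1 tape=y[x]zzzzx   (q2,x)→(q2,y,S)
state=q2 head=-1 tape=y[y]zzzzx   (q2,y)→(q0,y,R)
state=q0 head=0 tape=yy[z]zzzx   (q0,z)→(q2,x,S)
state=q2 head=0 tape=yy[x]zzzx   (q2,x)→(q2,y,S)
state=q2 head=0 tape=yy[y]zzzx   (q2,y)→(q0,y,R)
state=q0 head=1 tape=yyy[z]zzx
After 25 steps: state q0, head at 1, tape yyyzzzx.

state q0, head at 1, tape yyyzzzx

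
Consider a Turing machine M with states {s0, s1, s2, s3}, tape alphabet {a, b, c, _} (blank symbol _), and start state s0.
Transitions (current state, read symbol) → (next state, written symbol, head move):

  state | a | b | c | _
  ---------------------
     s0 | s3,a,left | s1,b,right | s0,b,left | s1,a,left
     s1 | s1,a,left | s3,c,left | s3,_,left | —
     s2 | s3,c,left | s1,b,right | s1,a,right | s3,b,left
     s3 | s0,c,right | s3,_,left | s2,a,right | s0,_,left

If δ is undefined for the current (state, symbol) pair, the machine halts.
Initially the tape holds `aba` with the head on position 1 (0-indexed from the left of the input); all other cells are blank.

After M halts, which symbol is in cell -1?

state=s0 head=1 tape=__a[b]a   (s0,b)→(s1,b,right)
state=s1 head=2 tape=__ab[a]   (s1,a)→(s1,a,left)
state=s1 head=1 tape=__a[b]a   (s1,b)→(s3,c,left)
state=s3 head=0 tape=__[a]ca   (s3,a)→(s0,c,right)
state=s0 head=1 tape=__c[c]a   (s0,c)→(s0,b,left)
state=s0 head=0 tape=__[c]ba   (s0,c)→(s0,b,left)
state=s0 head=-1 tape=_[_]bba   (s0,_)→(s1,a,left)
state=s1 head=-2 tape=[_]abba
Cell -1 holds a when M halts.

a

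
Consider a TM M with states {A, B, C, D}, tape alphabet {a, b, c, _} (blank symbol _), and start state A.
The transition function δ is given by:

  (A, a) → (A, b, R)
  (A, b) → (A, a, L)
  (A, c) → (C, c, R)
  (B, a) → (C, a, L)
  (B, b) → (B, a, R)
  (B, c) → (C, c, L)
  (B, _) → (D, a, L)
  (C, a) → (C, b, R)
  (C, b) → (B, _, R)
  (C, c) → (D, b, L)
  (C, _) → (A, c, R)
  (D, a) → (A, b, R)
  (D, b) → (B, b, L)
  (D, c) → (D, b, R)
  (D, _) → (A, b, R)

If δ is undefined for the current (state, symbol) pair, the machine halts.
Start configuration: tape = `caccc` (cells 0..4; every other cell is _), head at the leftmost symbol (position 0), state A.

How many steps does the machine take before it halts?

28

A | _[c]accc__   read c → write c, move R, go to C
C | _c[a]ccc__   read a → write b, move R, go to C
C | _cb[c]cc__   read c → write b, move L, go to D
D | _c[b]bcc__   read b → write b, move L, go to B
B | _[c]bbcc__   read c → write c, move L, go to C
C | [_]cbbcc__   read _ → write c, move R, go to A
A | c[c]bbcc__   read c → write c, move R, go to C
C | cc[b]bcc__   read b → write _, move R, go to B
B | cc_[b]cc__   read b → write a, move R, go to B
B | cc_a[c]c__   read c → write c, move L, go to C
C | cc_[a]cc__   read a → write b, move R, go to C
C | cc_b[c]c__   read c → write b, move L, go to D
D | cc_[b]bc__   read b → write b, move L, go to B
B | cc[_]bbc__   read _ → write a, move L, go to D
D | c[c]abbc__   read c → write b, move R, go to D
D | cb[a]bbc__   read a → write b, move R, go to A
A | cbb[b]bc__   read b → write a, move L, go to A
A | cb[b]abc__   read b → write a, move L, go to A
A | c[b]aabc__   read b → write a, move L, go to A
A | [c]aaabc__   read c → write c, move R, go to C
C | c[a]aabc__   read a → write b, move R, go to C
C | cb[a]abc__   read a → write b, move R, go to C
C | cbb[a]bc__   read a → write b, move R, go to C
C | cbbb[b]c__   read b → write _, move R, go to B
B | cbbb_[c]__   read c → write c, move L, go to C
C | cbbb[_]c__   read _ → write c, move R, go to A
A | cbbbc[c]__   read c → write c, move R, go to C
C | cbbbcc[_]_   read _ → write c, move R, go to A
A | cbbbccc[_]
M halts after 28 transitions.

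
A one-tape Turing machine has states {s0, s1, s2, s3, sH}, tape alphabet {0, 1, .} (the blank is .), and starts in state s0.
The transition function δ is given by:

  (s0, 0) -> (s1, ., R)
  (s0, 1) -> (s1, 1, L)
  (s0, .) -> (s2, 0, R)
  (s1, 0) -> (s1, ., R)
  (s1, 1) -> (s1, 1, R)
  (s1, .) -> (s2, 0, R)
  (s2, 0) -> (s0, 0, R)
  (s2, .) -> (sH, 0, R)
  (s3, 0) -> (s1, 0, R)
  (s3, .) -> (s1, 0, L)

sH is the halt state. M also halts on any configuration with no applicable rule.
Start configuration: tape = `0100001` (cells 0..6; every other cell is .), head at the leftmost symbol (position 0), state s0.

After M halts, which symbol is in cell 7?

state=s0 head=0 tape=[0]100001...   (s0,0)→(s1,.,R)
state=s1 head=1 tape=.[1]00001...   (s1,1)→(s1,1,R)
state=s1 head=2 tape=.1[0]0001...   (s1,0)→(s1,.,R)
state=s1 head=3 tape=.1.[0]001...   (s1,0)→(s1,.,R)
state=s1 head=4 tape=.1..[0]01...   (s1,0)→(s1,.,R)
state=s1 head=5 tape=.1...[0]1...   (s1,0)→(s1,.,R)
state=s1 head=6 tape=.1....[1]...   (s1,1)→(s1,1,R)
state=s1 head=7 tape=.1....1[.]..   (s1,.)→(s2,0,R)
state=s2 head=8 tape=.1....10[.].   (s2,.)→(sH,0,R)
state=sH head=9 tape=.1....100[.]
Cell 7 holds 0 when M halts.

0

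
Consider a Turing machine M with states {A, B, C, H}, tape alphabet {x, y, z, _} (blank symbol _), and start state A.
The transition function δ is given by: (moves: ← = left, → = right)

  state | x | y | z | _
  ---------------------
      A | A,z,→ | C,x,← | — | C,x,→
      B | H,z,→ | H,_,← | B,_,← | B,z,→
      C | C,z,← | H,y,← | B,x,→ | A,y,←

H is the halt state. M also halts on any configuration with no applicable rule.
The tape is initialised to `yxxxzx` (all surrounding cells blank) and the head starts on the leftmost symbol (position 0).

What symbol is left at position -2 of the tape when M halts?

A | __[y]xxxzx   read y → write x, move ←, go to C
C | _[_]xxxxzx   read _ → write y, move ←, go to A
A | [_]yxxxxzx   read _ → write x, move →, go to C
C | x[y]xxxxzx   read y → write y, move ←, go to H
H | [x]yxxxxzx
Cell -2 holds x when M halts.

x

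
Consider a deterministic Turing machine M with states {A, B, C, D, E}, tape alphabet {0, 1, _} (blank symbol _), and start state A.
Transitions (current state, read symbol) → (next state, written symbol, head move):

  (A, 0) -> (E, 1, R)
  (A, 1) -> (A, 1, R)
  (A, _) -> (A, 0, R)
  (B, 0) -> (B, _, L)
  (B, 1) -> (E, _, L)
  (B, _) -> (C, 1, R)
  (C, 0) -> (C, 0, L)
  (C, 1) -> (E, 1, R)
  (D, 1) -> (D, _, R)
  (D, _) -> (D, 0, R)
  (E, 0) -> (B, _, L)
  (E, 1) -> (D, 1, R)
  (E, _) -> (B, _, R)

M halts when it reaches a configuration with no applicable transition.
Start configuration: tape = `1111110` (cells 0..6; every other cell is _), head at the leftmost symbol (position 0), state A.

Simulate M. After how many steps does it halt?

9

state=A head=0 tape=[1]111110___   (A,1)→(A,1,R)
state=A head=1 tape=1[1]11110___   (A,1)→(A,1,R)
state=A head=2 tape=11[1]1110___   (A,1)→(A,1,R)
state=A head=3 tape=111[1]110___   (A,1)→(A,1,R)
state=A head=4 tape=1111[1]10___   (A,1)→(A,1,R)
state=A head=5 tape=11111[1]0___   (A,1)→(A,1,R)
state=A head=6 tape=111111[0]___   (A,0)→(E,1,R)
state=E head=7 tape=1111111[_]__   (E,_)→(B,_,R)
state=B head=8 tape=1111111_[_]_   (B,_)→(C,1,R)
state=C head=9 tape=1111111_1[_]
M halts after 9 transitions.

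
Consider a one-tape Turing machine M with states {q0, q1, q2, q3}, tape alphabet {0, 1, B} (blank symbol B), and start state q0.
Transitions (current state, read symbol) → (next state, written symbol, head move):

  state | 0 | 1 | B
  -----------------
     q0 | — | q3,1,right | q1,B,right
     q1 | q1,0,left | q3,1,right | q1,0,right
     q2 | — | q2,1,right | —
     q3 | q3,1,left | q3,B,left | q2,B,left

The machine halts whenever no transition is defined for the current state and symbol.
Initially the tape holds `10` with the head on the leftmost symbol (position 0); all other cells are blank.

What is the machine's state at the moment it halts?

q2

state=q0 head=0 tape=BB[1]0   (q0,1)→(q3,1,right)
state=q3 head=1 tape=BB1[0]   (q3,0)→(q3,1,left)
state=q3 head=0 tape=BB[1]1   (q3,1)→(q3,B,left)
state=q3 head=-1 tape=B[B]B1   (q3,B)→(q2,B,left)
state=q2 head=-2 tape=[B]BB1
No transition is defined for (q2, B); M halts in state q2.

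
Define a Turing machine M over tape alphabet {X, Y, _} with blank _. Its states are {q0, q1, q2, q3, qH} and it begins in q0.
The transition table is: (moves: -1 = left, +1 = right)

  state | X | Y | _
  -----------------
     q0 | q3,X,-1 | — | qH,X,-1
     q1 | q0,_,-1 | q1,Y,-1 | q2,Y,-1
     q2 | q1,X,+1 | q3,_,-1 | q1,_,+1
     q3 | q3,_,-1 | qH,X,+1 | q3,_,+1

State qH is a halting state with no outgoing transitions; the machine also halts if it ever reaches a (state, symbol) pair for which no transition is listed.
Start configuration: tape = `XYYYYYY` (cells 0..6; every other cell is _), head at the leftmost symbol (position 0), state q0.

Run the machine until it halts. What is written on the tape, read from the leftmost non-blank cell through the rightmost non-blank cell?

q0 | _[X]YYYYYY   read X → write X, move -1, go to q3
q3 | [_]XYYYYYY   read _ → write _, move +1, go to q3
q3 | _[X]YYYYYY   read X → write _, move -1, go to q3
q3 | [_]_YYYYYY   read _ → write _, move +1, go to q3
q3 | _[_]YYYYYY   read _ → write _, move +1, go to q3
q3 | __[Y]YYYYY   read Y → write X, move +1, go to qH
qH | __X[Y]YYYY
The non-blank tape span at halt is XYYYYY.

XYYYYY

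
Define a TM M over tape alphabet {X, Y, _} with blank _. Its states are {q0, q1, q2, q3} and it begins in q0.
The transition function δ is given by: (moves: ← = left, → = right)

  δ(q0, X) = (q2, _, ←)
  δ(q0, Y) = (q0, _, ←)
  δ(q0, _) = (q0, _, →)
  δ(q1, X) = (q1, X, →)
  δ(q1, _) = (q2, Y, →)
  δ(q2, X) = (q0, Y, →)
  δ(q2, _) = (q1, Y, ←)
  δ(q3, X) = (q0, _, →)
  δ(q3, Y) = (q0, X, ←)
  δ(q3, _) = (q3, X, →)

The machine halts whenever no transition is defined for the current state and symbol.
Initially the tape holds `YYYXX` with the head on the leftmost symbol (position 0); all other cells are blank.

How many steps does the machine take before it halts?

state=q0 head=0 tape=_[Y]YYXX   (q0,Y)→(q0,_,←)
state=q0 head=-1 tape=[_]_YYXX   (q0,_)→(q0,_,→)
state=q0 head=0 tape=_[_]YYXX   (q0,_)→(q0,_,→)
state=q0 head=1 tape=__[Y]YXX   (q0,Y)→(q0,_,←)
state=q0 head=0 tape=_[_]_YXX   (q0,_)→(q0,_,→)
state=q0 head=1 tape=__[_]YXX   (q0,_)→(q0,_,→)
state=q0 head=2 tape=___[Y]XX   (q0,Y)→(q0,_,←)
state=q0 head=1 tape=__[_]_XX   (q0,_)→(q0,_,→)
state=q0 head=2 tape=___[_]XX   (q0,_)→(q0,_,→)
state=q0 head=3 tape=____[X]X   (q0,X)→(q2,_,←)
state=q2 head=2 tape=___[_]_X   (q2,_)→(q1,Y,←)
state=q1 head=1 tape=__[_]Y_X   (q1,_)→(q2,Y,→)
state=q2 head=2 tape=__Y[Y]_X
M halts after 12 transitions.

12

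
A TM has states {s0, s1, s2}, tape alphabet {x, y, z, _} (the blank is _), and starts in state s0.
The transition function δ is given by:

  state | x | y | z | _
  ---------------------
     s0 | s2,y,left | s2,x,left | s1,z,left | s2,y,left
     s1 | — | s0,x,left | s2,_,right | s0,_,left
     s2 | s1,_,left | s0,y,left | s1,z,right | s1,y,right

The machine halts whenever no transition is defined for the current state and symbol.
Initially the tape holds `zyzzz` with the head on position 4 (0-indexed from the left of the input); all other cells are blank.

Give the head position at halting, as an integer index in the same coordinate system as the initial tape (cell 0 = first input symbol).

-3

s0 | ____zyzz[z]_   read z → write z, move left, go to s1
s1 | ____zyz[z]z_   read z → write _, move right, go to s2
s2 | ____zyz_[z]_   read z → write z, move right, go to s1
s1 | ____zyz_z[_]   read _ → write _, move left, go to s0
s0 | ____zyz_[z]_   read z → write z, move left, go to s1
s1 | ____zyz[_]z_   read _ → write _, move left, go to s0
s0 | ____zy[z]_z_   read z → write z, move left, go to s1
s1 | ____z[y]z_z_   read y → write x, move left, go to s0
s0 | ____[z]xz_z_   read z → write z, move left, go to s1
s1 | ___[_]zxz_z_   read _ → write _, move left, go to s0
s0 | __[_]_zxz_z_   read _ → write y, move left, go to s2
s2 | _[_]y_zxz_z_   read _ → write y, move right, go to s1
s1 | _y[y]_zxz_z_   read y → write x, move left, go to s0
s0 | _[y]x_zxz_z_   read y → write x, move left, go to s2
s2 | [_]xx_zxz_z_   read _ → write y, move right, go to s1
s1 | y[x]x_zxz_z_
At halt the head is at cell -3.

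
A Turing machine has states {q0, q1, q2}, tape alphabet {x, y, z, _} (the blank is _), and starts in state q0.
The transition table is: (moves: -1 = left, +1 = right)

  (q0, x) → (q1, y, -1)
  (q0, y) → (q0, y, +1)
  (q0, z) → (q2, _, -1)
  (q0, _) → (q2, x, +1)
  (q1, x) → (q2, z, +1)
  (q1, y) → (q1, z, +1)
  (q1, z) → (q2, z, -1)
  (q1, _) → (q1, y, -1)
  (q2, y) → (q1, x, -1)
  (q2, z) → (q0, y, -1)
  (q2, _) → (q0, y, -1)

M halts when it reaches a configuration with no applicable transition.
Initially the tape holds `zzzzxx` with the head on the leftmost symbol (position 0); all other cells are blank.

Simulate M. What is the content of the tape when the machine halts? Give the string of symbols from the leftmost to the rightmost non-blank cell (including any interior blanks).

q0 | __[z]zzzxx   read z → write _, move -1, go to q2
q2 | _[_]_zzzxx   read _ → write y, move -1, go to q0
q0 | [_]y_zzzxx   read _ → write x, move +1, go to q2
q2 | x[y]_zzzxx   read y → write x, move -1, go to q1
q1 | [x]x_zzzxx   read x → write z, move +1, go to q2
q2 | z[x]_zzzxx
The non-blank tape span at halt is zx_zzzxx.

zx_zzzxx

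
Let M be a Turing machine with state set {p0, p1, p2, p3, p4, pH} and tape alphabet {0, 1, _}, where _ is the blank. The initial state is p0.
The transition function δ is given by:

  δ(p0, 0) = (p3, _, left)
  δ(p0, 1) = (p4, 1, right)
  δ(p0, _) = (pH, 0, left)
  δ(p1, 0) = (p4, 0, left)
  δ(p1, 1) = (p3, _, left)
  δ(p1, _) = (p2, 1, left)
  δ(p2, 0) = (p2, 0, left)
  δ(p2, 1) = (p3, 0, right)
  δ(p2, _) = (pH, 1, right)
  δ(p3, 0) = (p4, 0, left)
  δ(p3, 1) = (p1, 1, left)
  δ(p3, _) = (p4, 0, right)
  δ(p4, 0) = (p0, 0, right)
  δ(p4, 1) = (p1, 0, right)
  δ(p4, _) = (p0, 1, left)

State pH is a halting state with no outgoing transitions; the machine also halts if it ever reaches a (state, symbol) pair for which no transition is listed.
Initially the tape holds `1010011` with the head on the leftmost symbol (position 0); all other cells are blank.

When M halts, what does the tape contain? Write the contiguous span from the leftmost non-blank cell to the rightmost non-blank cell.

p0 | ___[1]010011   read 1 → write 1, move right, go to p4
p4 | ___1[0]10011   read 0 → write 0, move right, go to p0
p0 | ___10[1]0011   read 1 → write 1, move right, go to p4
p4 | ___101[0]011   read 0 → write 0, move right, go to p0
p0 | ___1010[0]11   read 0 → write _, move left, go to p3
p3 | ___101[0]_11   read 0 → write 0, move left, go to p4
p4 | ___10[1]0_11   read 1 → write 0, move right, go to p1
p1 | ___100[0]_11   read 0 → write 0, move left, go to p4
p4 | ___10[0]0_11   read 0 → write 0, move right, go to p0
p0 | ___100[0]_11   read 0 → write _, move left, go to p3
p3 | ___10[0]__11   read 0 → write 0, move left, go to p4
p4 | ___1[0]0__11   read 0 → write 0, move right, go to p0
p0 | ___10[0]__11   read 0 → write _, move left, go to p3
p3 | ___1[0]___11   read 0 → write 0, move left, go to p4
p4 | ___[1]0___11   read 1 → write 0, move right, go to p1
p1 | ___0[0]___11   read 0 → write 0, move left, go to p4
p4 | ___[0]0___11   read 0 → write 0, move right, go to p0
p0 | ___0[0]___11   read 0 → write _, move left, go to p3
p3 | ___[0]____11   read 0 → write 0, move left, go to p4
p4 | __[_]0____11   read _ → write 1, move left, go to p0
p0 | _[_]10____11   read _ → write 0, move left, go to pH
pH | [_]010____11
The non-blank tape span at halt is 010____11.

010____11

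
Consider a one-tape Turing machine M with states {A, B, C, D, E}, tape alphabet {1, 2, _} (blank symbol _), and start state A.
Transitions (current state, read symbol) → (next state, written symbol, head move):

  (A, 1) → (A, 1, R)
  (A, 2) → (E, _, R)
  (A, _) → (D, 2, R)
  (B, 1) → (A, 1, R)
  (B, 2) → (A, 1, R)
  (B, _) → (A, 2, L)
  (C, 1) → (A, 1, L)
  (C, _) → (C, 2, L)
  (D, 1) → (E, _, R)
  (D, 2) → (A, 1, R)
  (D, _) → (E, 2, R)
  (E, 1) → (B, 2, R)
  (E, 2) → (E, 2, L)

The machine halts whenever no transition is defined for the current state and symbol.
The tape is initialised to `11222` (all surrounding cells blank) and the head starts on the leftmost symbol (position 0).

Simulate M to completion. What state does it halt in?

A | [1]1222   read 1 → write 1, move R, go to A
A | 1[1]222   read 1 → write 1, move R, go to A
A | 11[2]22   read 2 → write _, move R, go to E
E | 11_[2]2   read 2 → write 2, move L, go to E
E | 11[_]22
No transition is defined for (E, _); M halts in state E.

E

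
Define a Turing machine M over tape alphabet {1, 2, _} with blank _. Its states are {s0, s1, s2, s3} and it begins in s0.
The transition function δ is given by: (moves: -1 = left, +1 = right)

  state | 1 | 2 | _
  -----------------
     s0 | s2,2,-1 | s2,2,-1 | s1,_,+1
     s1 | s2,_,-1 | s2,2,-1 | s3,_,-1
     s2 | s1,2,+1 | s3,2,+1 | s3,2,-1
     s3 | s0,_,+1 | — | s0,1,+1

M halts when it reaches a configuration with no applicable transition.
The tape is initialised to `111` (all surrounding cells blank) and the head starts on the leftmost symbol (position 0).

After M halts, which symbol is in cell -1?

state=s0 head=0 tape=__[1]11   (s0,1)→(s2,2,-1)
state=s2 head=-1 tape=_[_]211   (s2,_)→(s3,2,-1)
state=s3 head=-2 tape=[_]2211   (s3,_)→(s0,1,+1)
state=s0 head=-1 tape=1[2]211   (s0,2)→(s2,2,-1)
state=s2 head=-2 tape=[1]2211   (s2,1)→(s1,2,+1)
state=s1 head=-1 tape=2[2]211   (s1,2)→(s2,2,-1)
state=s2 head=-2 tape=[2]2211   (s2,2)→(s3,2,+1)
state=s3 head=-1 tape=2[2]211
Cell -1 holds 2 when M halts.

2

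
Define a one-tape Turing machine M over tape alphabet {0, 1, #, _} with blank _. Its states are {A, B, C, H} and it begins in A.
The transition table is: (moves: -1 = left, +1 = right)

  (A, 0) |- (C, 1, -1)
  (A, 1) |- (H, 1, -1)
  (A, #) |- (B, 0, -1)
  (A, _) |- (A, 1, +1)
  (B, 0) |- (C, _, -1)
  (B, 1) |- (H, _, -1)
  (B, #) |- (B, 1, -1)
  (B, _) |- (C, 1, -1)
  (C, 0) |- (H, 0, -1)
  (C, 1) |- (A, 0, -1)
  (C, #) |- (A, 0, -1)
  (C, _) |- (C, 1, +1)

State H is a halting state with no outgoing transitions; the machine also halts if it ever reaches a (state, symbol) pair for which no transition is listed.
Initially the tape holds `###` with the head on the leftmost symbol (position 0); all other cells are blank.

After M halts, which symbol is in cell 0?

0

A | ___[#]##   read # → write 0, move -1, go to B
B | __[_]0##   read _ → write 1, move -1, go to C
C | _[_]10##   read _ → write 1, move +1, go to C
C | _1[1]0##   read 1 → write 0, move -1, go to A
A | _[1]00##   read 1 → write 1, move -1, go to H
H | [_]100##
Cell 0 holds 0 when M halts.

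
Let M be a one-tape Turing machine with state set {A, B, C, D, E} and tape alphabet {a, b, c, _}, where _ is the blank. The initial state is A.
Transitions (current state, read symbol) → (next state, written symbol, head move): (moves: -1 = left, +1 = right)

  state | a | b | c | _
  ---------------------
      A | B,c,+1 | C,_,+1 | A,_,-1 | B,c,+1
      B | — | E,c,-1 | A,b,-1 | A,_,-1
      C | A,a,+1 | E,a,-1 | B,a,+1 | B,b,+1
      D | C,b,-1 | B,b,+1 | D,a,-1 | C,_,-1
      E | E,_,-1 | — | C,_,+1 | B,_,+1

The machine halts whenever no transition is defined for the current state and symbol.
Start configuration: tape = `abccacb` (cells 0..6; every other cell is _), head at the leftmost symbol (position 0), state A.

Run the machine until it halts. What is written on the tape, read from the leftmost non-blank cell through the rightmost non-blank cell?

aacb

A | [a]bccacb   read a → write c, move +1, go to B
B | c[b]ccacb   read b → write c, move -1, go to E
E | [c]cccacb   read c → write _, move +1, go to C
C | _[c]ccacb   read c → write a, move +1, go to B
B | _a[c]cacb   read c → write b, move -1, go to A
A | _[a]bcacb   read a → write c, move +1, go to B
B | _c[b]cacb   read b → write c, move -1, go to E
E | _[c]ccacb   read c → write _, move +1, go to C
C | __[c]cacb   read c → write a, move +1, go to B
B | __a[c]acb   read c → write b, move -1, go to A
A | __[a]bacb   read a → write c, move +1, go to B
B | __c[b]acb   read b → write c, move -1, go to E
E | __[c]cacb   read c → write _, move +1, go to C
C | ___[c]acb   read c → write a, move +1, go to B
B | ___a[a]cb
The non-blank tape span at halt is aacb.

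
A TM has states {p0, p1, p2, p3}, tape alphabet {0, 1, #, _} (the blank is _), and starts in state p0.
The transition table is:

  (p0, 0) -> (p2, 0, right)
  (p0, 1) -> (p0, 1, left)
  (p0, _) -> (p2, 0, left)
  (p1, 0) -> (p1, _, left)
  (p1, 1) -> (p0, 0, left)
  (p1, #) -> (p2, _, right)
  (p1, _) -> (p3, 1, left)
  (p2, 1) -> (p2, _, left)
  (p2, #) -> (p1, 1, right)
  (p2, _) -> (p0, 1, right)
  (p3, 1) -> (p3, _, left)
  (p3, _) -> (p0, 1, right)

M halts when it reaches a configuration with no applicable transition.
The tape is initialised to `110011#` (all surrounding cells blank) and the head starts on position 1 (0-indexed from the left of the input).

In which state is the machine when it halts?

state=p0 head=1 tape=__1[1]0011#   (p0,1)→(p0,1,left)
state=p0 head=0 tape=__[1]10011#   (p0,1)→(p0,1,left)
state=p0 head=-1 tape=_[_]110011#   (p0,_)→(p2,0,left)
state=p2 head=-2 tape=[_]0110011#   (p2,_)→(p0,1,right)
state=p0 head=-1 tape=1[0]110011#   (p0,0)→(p2,0,right)
state=p2 head=0 tape=10[1]10011#   (p2,1)→(p2,_,left)
state=p2 head=-1 tape=1[0]_10011#
No transition is defined for (p2, 0); M halts in state p2.

p2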